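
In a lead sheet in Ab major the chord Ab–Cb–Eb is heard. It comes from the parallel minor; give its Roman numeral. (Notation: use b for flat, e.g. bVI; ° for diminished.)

i

The root Ab is the diatonic 1st degree of Ab major; the borrowing shows in the chord quality. Ab–Cb–Eb is a minor chord — the form found in Ab minor, not the diatonic I (Ab). Borrowed into Ab major it is written i.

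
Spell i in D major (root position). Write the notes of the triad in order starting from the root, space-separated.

The root, D, is scale degree 1 — the same note in D major and D minor; only the chord quality changes. Building the minor chord from the parallel minor on D: D–F–A.

D F A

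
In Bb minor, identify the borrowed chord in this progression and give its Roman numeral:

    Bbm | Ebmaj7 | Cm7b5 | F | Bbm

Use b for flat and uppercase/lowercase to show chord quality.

IVmaj7

In Bb minor (with V from harmonic minor) the diatonic chords are Bbm, Cdim, Db, Ebm, F, Gb, Ab. Of the given chords, Bbm, Cm7b5 and F are diatonic. But Ebmaj7 (Eb–G–Bb–D) is foreign: the diatonic iv on degree 4 is Ebm, whereas Ebmaj7 comes from Bb major. It is labeled IVmaj7.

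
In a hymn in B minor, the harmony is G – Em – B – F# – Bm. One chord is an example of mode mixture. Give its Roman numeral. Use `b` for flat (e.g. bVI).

I

The diatonic triads in B minor (with V from harmonic minor) are Bm, C#dim, D, Em, F#, G, A. G, Em, F# and Bm are all diatonic. B (B–D#–F#) doesn't fit — on degree 1 B minor would have Bm (i). B is the degree-1 chord of B major, so it is the borrowed I.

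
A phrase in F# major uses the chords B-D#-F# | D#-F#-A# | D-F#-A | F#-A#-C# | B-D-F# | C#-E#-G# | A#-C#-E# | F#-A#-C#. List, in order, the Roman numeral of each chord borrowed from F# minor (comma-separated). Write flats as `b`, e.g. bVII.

In F# major the diatonic chords are F#, G#m, A#m, B, C#, D#m, E#dim. B–D#–F# = B, D#–F#–A# = D#m, F#–A#–C# = F#, C#–E#–G# = C# and A#–C#–E# = A#m are all diatonic. D–F#–A doesn't fit — on degree 6 F# major would have D#m (vi). D is the degree-6 chord of F# minor, so it is the borrowed bVI. B–D–F# is not: scale degree 4 in F# major carries B (IV). In F# minor the chord on that degree is Bm, so here it functions as iv, borrowed from the parallel minor.

bVI, iv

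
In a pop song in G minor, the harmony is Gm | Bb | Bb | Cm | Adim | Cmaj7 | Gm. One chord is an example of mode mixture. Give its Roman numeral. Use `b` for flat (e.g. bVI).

The diatonic triads in G minor (with V from harmonic minor) are Gm, Adim, Bb, Cm, D, Eb, F. Gm, Bb, Cm and Adim are all diatonic. But Cmaj7 (C–E–G–B) is foreign: the diatonic iv on degree 4 is Cm, whereas Cmaj7 comes from G major. It is labeled IVmaj7.

IVmaj7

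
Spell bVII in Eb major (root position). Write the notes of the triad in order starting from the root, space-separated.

bVII is built on the lowered scale degree 7. In Eb major degree 7 is D; lowered it becomes Db. In Eb minor the chord on Db is Db–F–Ab.

Db F Ab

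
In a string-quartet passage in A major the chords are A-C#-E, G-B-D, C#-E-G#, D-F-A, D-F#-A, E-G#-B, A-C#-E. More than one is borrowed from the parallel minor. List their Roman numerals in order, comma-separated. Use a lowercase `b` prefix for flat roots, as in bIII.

bVII, iv

In A major the diatonic chords are A, Bm, C#m, D, E, F#m, G#dim. A–C#–E = A, C#–E–G# = C#m, D–F#–A = D and E–G#–B = E all belong to that set. But G–B–D is foreign: the diatonic vii° on degree 7 is G#dim, whereas G comes from A minor. It is labeled bVII. D–F–A doesn't fit — on degree 4 A major would have D (IV). Dm is the degree-4 chord of A minor, so it is the borrowed iv.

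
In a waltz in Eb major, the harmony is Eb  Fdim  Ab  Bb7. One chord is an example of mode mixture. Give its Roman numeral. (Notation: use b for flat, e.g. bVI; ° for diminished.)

In Eb major the diatonic chords are Eb, Fm, Gm, Ab, Bb, Cm, Ddim. Eb, Ab and Bb7 all belong to that set. Fdim (F–Ab–Cb) doesn't fit — on degree 2 Eb major would have Fm (ii). Fdim is the degree-2 chord of Eb minor, so it is the borrowed ii°.

ii°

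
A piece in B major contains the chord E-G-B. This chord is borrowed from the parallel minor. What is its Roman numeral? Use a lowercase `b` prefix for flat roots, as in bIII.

The root E is the diatonic 4th degree of B major; the borrowing shows in the chord quality. The diatonic chord on degree 4 would be E (IV), but E–G–B is the minor chord from B minor. As a borrowed chord it is labeled iv.

iv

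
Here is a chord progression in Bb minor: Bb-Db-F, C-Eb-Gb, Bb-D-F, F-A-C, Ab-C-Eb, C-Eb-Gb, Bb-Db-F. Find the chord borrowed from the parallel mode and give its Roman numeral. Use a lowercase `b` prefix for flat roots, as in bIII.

In Bb minor (with V from harmonic minor) the diatonic chords are Bbm, Cdim, Db, Ebm, F, Gb, Ab. Bb–Db–F = Bbm, C–Eb–Gb = Cdim, F–A–C = F and Ab–C–Eb = Ab all belong to that set. Bb–D–F is not: scale degree 1 in Bb minor carries Bbm (i). In Bb major the chord on that degree is Bb, so here it functions as I, borrowed from the parallel major.

I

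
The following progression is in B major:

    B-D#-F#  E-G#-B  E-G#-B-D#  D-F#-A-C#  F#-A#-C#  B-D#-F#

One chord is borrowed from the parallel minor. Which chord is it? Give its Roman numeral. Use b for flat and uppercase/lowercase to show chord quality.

B major has the diatonic set B, C#m, D#m, E, F#, G#m, A#dim. Of the given chords, B–D#–F# = B, E–G#–B = E, E–G#–B–D# = Emaj7 and F#–A#–C# = F# are diatonic. D–F#–A–C# doesn't fit — on degree 3 B major would have D#m (iii). Dmaj7 is the degree-3 chord of B minor, so it is the borrowed bIIImaj7.

bIIImaj7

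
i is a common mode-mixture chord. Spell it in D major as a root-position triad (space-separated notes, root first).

D F A

i is built on scale degree 1, which is D in both D major and its parallel. Building the minor chord from the parallel minor on D: D–F–A.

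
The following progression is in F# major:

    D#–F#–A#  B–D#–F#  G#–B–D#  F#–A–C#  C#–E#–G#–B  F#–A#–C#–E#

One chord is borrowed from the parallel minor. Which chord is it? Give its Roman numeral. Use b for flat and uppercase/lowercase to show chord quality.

i

F# major has the diatonic set F#, G#m, A#m, B, C#, D#m, E#dim. D#–F#–A# = D#m, B–D#–F# = B, G#–B–D# = G#m, C#–E#–G#–B = C#7 and F#–A#–C#–E# = F#maj7 are all diatonic. F#–A–C# is not: scale degree 1 in F# major carries F# (I). In F# minor the chord on that degree is F#m, so here it functions as i, borrowed from the parallel minor.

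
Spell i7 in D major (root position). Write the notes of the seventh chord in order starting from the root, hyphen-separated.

i7 is built on scale degree 1, which is D in both D major and its parallel. Building the minor-seventh chord from the parallel minor on D: D–F–A–C.

D-F-A-C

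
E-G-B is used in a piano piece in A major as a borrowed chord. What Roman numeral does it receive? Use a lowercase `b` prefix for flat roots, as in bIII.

v

The root E is the diatonic 5th degree of A major; the borrowing shows in the chord quality. The diatonic chord on degree 5 would be E (V), but E–G–B is the minor chord from A minor. As a borrowed chord it is labeled v.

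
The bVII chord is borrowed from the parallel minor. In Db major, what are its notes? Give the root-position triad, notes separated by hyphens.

The root of bVII is the lowered 7th degree: C becomes Cb. Stacking thirds in Db minor on Cb gives Cb–Eb–Gb.

Cb-Eb-Gb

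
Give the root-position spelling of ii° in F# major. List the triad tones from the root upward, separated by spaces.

G# B D

ii° is built on scale degree 2, which is G# in both F# major and its parallel. Stacking thirds in F# minor on G# gives G#–B–D.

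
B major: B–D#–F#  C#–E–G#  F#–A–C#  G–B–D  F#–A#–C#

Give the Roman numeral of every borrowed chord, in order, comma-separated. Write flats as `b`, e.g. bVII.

v, bVI

The diatonic triads in B major are B, C#m, D#m, E, F#, G#m, A#dim. B–D#–F# = B, C#–E–G# = C#m and F#–A#–C# = F# all belong to that set. F#–A–C# doesn't fit — on degree 5 B major would have F# (V). F#m is the degree-5 chord of B minor, so it is the borrowed v. G–B–D is not: scale degree 6 in B major carries G#m (vi). In B minor the chord on that degree is G, so here it functions as bVI, borrowed from the parallel minor.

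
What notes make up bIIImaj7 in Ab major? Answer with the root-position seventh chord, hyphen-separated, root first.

The root of bIIImaj7 is the lowered 3rd degree: C becomes Cb. Building the major-seventh chord from the parallel minor on Cb: Cb–Eb–Gb–Bb.

Cb-Eb-Gb-Bb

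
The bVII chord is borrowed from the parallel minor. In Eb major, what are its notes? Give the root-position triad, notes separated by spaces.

Db F Ab

Scale degree 7 in Eb major is D. bVII uses the lowered form, Db, taken from Eb minor. In Eb minor the chord on Db is Db–F–Ab.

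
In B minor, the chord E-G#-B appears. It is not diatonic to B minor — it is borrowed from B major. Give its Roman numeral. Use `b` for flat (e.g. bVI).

IV

The root E is the diatonic 4th degree of B minor; the borrowing shows in the chord quality. The diatonic chord on degree 4 would be Em (iv), but E–G#–B is the major chord from B major. As a borrowed chord it is labeled IV.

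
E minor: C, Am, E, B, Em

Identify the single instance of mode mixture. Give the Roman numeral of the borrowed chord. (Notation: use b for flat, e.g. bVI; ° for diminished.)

In E minor (with V from harmonic minor) the diatonic chords are Em, F#dim, G, Am, B, C, D. Of the given chords, C, Am, B and Em are diatonic. E (E–G#–B) doesn't fit — on degree 1 E minor would have Em (i). E is the degree-1 chord of E major, so it is the borrowed I.

I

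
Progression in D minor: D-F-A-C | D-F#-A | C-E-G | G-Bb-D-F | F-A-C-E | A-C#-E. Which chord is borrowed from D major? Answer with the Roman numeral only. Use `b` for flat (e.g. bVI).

The diatonic triads in D minor (with V from harmonic minor) are Dm, Edim, F, Gm, A, Bb, C. Of the given chords, D–F–A–C = Dm7, C–E–G = C, G–Bb–D–F = Gm7, F–A–C–E = Fmaj7 and A–C#–E = A are diatonic. D–F#–A doesn't fit — on degree 1 D minor would have Dm (i). D is the degree-1 chord of D major, so it is the borrowed I.

I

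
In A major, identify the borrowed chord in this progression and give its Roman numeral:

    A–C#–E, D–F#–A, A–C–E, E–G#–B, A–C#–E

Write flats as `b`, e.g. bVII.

i

The diatonic triads in A major are A, Bm, C#m, D, E, F#m, G#dim. A–C#–E = A, D–F#–A = D and E–G#–B = E all belong to that set. A–C–E is not: scale degree 1 in A major carries A (I). In A minor the chord on that degree is Am, so here it functions as i, borrowed from the parallel minor.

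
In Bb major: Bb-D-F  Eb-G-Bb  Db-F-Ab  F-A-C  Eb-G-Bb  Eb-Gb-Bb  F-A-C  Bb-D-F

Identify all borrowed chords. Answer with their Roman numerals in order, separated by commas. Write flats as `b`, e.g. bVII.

bIII, iv

In Bb major the diatonic chords are Bb, Cm, Dm, Eb, F, Gm, Adim. Of the given chords, Bb–D–F = Bb, Eb–G–Bb = Eb and F–A–C = F are diatonic. Db–F–Ab is not: scale degree 3 in Bb major carries Dm (iii). In Bb minor the chord on that degree is Db, so here it functions as bIII, borrowed from the parallel minor. Eb–Gb–Bb doesn't fit — on degree 4 Bb major would have Eb (IV). Ebm is the degree-4 chord of Bb minor, so it is the borrowed iv.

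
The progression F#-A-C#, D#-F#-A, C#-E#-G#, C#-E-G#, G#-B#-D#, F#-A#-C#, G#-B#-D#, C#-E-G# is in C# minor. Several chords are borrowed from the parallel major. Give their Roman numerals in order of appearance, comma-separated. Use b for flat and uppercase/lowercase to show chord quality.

In C# minor (with V from harmonic minor) the diatonic chords are C#m, D#dim, E, F#m, G#, A, B. F#–A–C# = F#m, D#–F#–A = D#dim, C#–E–G# = C#m and G#–B#–D# = G# are all diatonic. C#–E#–G# is not: scale degree 1 in C# minor carries C#m (i). In C# major the chord on that degree is C#, so here it functions as I, borrowed from the parallel major. F#–A#–C# doesn't fit — on degree 4 C# minor would have F#m (iv). F# is the degree-4 chord of C# major, so it is the borrowed IV.

I, IV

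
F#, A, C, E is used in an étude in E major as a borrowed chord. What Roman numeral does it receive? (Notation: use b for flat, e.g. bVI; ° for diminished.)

The root F# is the diatonic 2nd degree of E major; the borrowing shows in the chord quality. The diatonic chord on degree 2 would be F#m (ii), but F#–A–C–E is the half-diminished-seventh chord from E minor. As a borrowed chord it is labeled iiø7.

iiø7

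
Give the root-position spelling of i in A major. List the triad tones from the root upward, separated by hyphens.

A-C-E

The root, A, is scale degree 1 — the same note in A major and A minor; only the chord quality changes. Stacking thirds in A minor on A gives A–C–E.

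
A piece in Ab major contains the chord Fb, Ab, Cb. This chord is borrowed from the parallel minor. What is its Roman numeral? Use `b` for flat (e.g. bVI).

Fb is the lowered form of scale degree 6 in Ab major (the diatonic degree 6 is F). Diatonically Ab major has Fm (vi) on that degree; Fb–Ab–Cb is instead the major chord native to Ab minor, so it takes the label bVI.

bVI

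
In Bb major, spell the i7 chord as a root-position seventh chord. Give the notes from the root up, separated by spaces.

Bb Db F Ab

The root, Bb, is scale degree 1 — the same note in Bb major and Bb minor; only the chord quality changes. In Bb minor the chord on Bb is Bb–Db–F–Ab.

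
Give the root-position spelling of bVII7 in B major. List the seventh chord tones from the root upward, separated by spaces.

A C# E G

The root of bVII7 is the lowered 7th degree: A# becomes A. Stacking thirds in B minor on A gives A–C#–E–G.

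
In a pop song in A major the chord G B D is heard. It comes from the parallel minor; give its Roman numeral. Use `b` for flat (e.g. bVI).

bVII

The root G is the lowered 7th scale degree — diatonically A major has G# there. The diatonic chord on degree 7 would be G#dim (vii°), but G–B–D is the major chord from A minor. As a borrowed chord it is labeled bVII.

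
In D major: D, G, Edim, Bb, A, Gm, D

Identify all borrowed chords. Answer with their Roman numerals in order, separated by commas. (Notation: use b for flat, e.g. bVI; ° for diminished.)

The diatonic triads in D major are D, Em, F#m, G, A, Bm, C#dim. D, G and A all belong to that set. Edim (E–G–Bb) doesn't fit — on degree 2 D major would have Em (ii). Edim is the degree-2 chord of D minor, so it is the borrowed ii°. But Bb (Bb–D–F) is foreign: the diatonic vi on degree 6 is Bm, whereas Bb comes from D minor. It is labeled bVI. Gm (G–Bb–D) doesn't fit — on degree 4 D major would have G (IV). Gm is the degree-4 chord of D minor, so it is the borrowed iv.

ii°, bVI, iv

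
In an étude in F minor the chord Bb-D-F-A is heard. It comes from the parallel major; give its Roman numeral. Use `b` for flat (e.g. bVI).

Bb is scale degree 4 in F minor. The diatonic chord on degree 4 would be Bbm (iv), but Bb–D–F–A is the major-seventh chord from F major. As a borrowed chord it is labeled IVmaj7.

IVmaj7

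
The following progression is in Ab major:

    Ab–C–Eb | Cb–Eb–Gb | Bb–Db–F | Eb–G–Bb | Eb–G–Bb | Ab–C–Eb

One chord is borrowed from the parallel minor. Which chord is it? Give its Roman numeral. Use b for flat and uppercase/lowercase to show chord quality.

The diatonic triads in Ab major are Ab, Bbm, Cm, Db, Eb, Fm, Gdim. Of the given chords, Ab–C–Eb = Ab, Bb–Db–F = Bbm and Eb–G–Bb = Eb are diatonic. Cb–Eb–Gb doesn't fit — on degree 3 Ab major would have Cm (iii). Cb is the degree-3 chord of Ab minor, so it is the borrowed bIII.

bIII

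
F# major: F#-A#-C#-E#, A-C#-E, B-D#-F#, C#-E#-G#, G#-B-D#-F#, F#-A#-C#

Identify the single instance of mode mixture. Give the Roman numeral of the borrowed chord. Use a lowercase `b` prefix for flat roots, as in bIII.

In F# major the diatonic chords are F#, G#m, A#m, B, C#, D#m, E#dim. F#–A#–C#–E# = F#maj7, B–D#–F# = B, C#–E#–G# = C#, G#–B–D#–F# = G#m7 and F#–A#–C# = F# all belong to that set. But A–C#–E is foreign: the diatonic iii on degree 3 is A#m, whereas A comes from F# minor. It is labeled bIII.

bIII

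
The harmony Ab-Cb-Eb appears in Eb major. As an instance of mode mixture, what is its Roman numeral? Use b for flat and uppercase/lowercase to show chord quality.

The root Ab is the diatonic 4th degree of Eb major; the borrowing shows in the chord quality. Ab–Cb–Eb is a minor chord — the form found in Eb minor, not the diatonic IV (Ab). Borrowed into Eb major it is written iv.

iv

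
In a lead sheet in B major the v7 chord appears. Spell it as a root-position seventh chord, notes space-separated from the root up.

The root, F#, is scale degree 5 — the same note in B major and B minor; only the chord quality changes. Building the minor-seventh chord from the parallel minor on F#: F#–A–C#–E.

F# A C# E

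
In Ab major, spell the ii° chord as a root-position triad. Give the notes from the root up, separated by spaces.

Bb Db Fb

ii° is built on scale degree 2, which is Bb in both Ab major and its parallel. Building the diminished chord from the parallel minor on Bb: Bb–Db–Fb.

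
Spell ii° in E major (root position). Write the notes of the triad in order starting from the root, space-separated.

ii° is built on scale degree 2, which is F# in both E major and its parallel. Stacking thirds in E minor on F# gives F#–A–C.

F# A C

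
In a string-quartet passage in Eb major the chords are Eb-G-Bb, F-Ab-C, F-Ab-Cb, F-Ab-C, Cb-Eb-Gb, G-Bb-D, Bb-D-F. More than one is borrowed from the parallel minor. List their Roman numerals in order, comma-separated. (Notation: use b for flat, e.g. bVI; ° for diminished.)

ii°, bVI

Eb major has the diatonic set Eb, Fm, Gm, Ab, Bb, Cm, Ddim. Eb–G–Bb = Eb, F–Ab–C = Fm, G–Bb–D = Gm and Bb–D–F = Bb all belong to that set. F–Ab–Cb doesn't fit — on degree 2 Eb major would have Fm (ii). Fdim is the degree-2 chord of Eb minor, so it is the borrowed ii°. Cb–Eb–Gb is not: scale degree 6 in Eb major carries Cm (vi). In Eb minor the chord on that degree is Cb, so here it functions as bVI, borrowed from the parallel minor.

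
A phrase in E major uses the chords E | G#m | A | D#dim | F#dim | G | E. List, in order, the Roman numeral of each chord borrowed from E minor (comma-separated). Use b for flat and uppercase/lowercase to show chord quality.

ii°, bIII

E major has the diatonic set E, F#m, G#m, A, B, C#m, D#dim. E, G#m, A and D#dim all belong to that set. F#dim (F#–A–C) doesn't fit — on degree 2 E major would have F#m (ii). F#dim is the degree-2 chord of E minor, so it is the borrowed ii°. G (G–B–D) is not: scale degree 3 in E major carries G#m (iii). In E minor the chord on that degree is G, so here it functions as bIII, borrowed from the parallel minor.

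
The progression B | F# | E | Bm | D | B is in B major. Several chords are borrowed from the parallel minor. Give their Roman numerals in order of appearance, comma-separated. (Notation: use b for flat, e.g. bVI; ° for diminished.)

i, bIII

The diatonic triads in B major are B, C#m, D#m, E, F#, G#m, A#dim. B, F# and E are all diatonic. Bm (B–D–F#) doesn't fit — on degree 1 B major would have B (I). Bm is the degree-1 chord of B minor, so it is the borrowed i. But D (D–F#–A) is foreign: the diatonic iii on degree 3 is D#m, whereas D comes from B minor. It is labeled bIII.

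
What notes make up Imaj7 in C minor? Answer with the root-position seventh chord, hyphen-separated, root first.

C-E-G-B

Imaj7 is built on scale degree 1, which is C in both C minor and its parallel. In C major the chord on C is C–E–G–B.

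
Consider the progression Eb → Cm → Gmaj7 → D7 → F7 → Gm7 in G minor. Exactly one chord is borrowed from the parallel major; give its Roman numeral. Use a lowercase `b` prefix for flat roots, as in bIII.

Imaj7

G minor has the diatonic set Gm, Adim, Bb, Cm, D, Eb, F (with V from harmonic minor). Of the given chords, Eb, Cm, D7, F7 and Gm7 are diatonic. But Gmaj7 (G–B–D–F#) is foreign: the diatonic i on degree 1 is Gm, whereas Gmaj7 comes from G major. It is labeled Imaj7.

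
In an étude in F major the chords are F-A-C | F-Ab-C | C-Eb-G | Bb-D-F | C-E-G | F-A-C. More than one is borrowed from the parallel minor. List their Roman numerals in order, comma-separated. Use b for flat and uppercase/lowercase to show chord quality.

F major has the diatonic set F, Gm, Am, Bb, C, Dm, Edim. Of the given chords, F–A–C = F, Bb–D–F = Bb and C–E–G = C are diatonic. F–Ab–C doesn't fit — on degree 1 F major would have F (I). Fm is the degree-1 chord of F minor, so it is the borrowed i. C–Eb–G is not: scale degree 5 in F major carries C (V). In F minor the chord on that degree is Cm, so here it functions as v, borrowed from the parallel minor.

i, v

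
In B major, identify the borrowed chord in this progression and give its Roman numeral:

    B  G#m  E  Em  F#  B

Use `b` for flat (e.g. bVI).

iv

In B major the diatonic chords are B, C#m, D#m, E, F#, G#m, A#dim. B, G#m, E and F# are all diatonic. Em (E–G–B) doesn't fit — on degree 4 B major would have E (IV). Em is the degree-4 chord of B minor, so it is the borrowed iv.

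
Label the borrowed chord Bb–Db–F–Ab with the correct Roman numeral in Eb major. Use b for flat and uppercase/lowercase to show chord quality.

Bb is scale degree 5 in Eb major. Diatonically Eb major has Bb (V) on that degree; Bb–Db–F–Ab is instead the minor-seventh chord native to Eb minor, so it takes the label v7.

v7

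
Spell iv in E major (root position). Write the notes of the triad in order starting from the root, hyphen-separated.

A-C-E

The root, A, is scale degree 4 — the same note in E major and E minor; only the chord quality changes. Building the minor chord from the parallel minor on A: A–C–E.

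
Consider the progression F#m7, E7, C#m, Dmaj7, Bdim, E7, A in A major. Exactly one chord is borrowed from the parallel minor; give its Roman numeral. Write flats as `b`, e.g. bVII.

ii°

The diatonic triads in A major are A, Bm, C#m, D, E, F#m, G#dim. Of the given chords, F#m7, E7, C#m, Dmaj7 and A are diatonic. Bdim (B–D–F) doesn't fit — on degree 2 A major would have Bm (ii). Bdim is the degree-2 chord of A minor, so it is the borrowed ii°.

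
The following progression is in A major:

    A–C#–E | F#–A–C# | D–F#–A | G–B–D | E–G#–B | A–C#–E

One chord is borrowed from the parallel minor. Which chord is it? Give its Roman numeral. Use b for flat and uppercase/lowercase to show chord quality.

bVII

The diatonic triads in A major are A, Bm, C#m, D, E, F#m, G#dim. A–C#–E = A, F#–A–C# = F#m, D–F#–A = D and E–G#–B = E are all diatonic. G–B–D doesn't fit — on degree 7 A major would have G#dim (vii°). G is the degree-7 chord of A minor, so it is the borrowed bVII.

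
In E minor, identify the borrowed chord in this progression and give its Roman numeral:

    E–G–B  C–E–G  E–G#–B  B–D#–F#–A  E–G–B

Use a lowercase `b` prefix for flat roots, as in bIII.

E minor has the diatonic set Em, F#dim, G, Am, B, C, D (with V from harmonic minor). E–G–B = Em, C–E–G = C and B–D#–F#–A = B7 all belong to that set. E–G#–B is not: scale degree 1 in E minor carries Em (i). In E major the chord on that degree is E, so here it functions as I, borrowed from the parallel major.

I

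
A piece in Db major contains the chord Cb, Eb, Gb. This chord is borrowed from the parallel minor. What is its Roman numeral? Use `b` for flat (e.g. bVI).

Cb is the lowered form of scale degree 7 in Db major (the diatonic degree 7 is C). The diatonic chord on degree 7 would be Cdim (vii°), but Cb–Eb–Gb is the major chord from Db minor. As a borrowed chord it is labeled bVII.

bVII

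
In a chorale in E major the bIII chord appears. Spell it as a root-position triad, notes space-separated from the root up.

G B D

The root of bIII is the lowered 3rd degree: G# becomes G. In E minor the chord on G is G–B–D.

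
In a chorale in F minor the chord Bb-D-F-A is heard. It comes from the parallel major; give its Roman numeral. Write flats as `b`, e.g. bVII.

IVmaj7

The root Bb is the diatonic 4th degree of F minor; the borrowing shows in the chord quality. Diatonically F minor has Bbm (iv) on that degree; Bb–D–F–A is instead the major-seventh chord native to F major, so it takes the label IVmaj7.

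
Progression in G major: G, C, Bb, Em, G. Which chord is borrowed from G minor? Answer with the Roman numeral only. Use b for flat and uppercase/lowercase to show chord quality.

The diatonic triads in G major are G, Am, Bm, C, D, Em, F#dim. G, C and Em all belong to that set. Bb (Bb–D–F) is not: scale degree 3 in G major carries Bm (iii). In G minor the chord on that degree is Bb, so here it functions as bIII, borrowed from the parallel minor.

bIII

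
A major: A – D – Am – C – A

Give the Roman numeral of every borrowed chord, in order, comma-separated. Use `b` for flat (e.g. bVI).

In A major the diatonic chords are A, Bm, C#m, D, E, F#m, G#dim. A and D both belong to that set. But Am (A–C–E) is foreign: the diatonic I on degree 1 is A, whereas Am comes from A minor. It is labeled i. C (C–E–G) is not: scale degree 3 in A major carries C#m (iii). In A minor the chord on that degree is C, so here it functions as bIII, borrowed from the parallel minor.

i, bIII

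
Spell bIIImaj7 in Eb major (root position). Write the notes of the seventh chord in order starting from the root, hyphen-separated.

Gb-Bb-Db-F

Scale degree 3 in Eb major is G. bIIImaj7 uses the lowered form, Gb, taken from Eb minor. In Eb minor the chord on Gb is Gb–Bb–Db–F.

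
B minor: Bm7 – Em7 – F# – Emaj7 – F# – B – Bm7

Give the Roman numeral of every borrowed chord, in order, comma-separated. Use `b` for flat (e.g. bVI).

IVmaj7, I

The diatonic triads in B minor (with V from harmonic minor) are Bm, C#dim, D, Em, F#, G, A. Bm7, Em7 and F# all belong to that set. Emaj7 (E–G#–B–D#) is not: scale degree 4 in B minor carries Em (iv). In B major the chord on that degree is Emaj7, so here it functions as IVmaj7, borrowed from the parallel major. B (B–D#–F#) doesn't fit — on degree 1 B minor would have Bm (i). B is the degree-1 chord of B major, so it is the borrowed I.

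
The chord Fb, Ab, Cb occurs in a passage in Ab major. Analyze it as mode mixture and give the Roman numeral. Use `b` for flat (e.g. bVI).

In Ab major scale degree 6 is F; Fb is its lowered form, from Ab minor. Diatonically Ab major has Fm (vi) on that degree; Fb–Ab–Cb is instead the major chord native to Ab minor, so it takes the label bVI.

bVI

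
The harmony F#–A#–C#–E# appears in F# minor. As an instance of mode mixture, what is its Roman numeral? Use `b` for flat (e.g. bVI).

Imaj7

F# is scale degree 1 in F# minor. Diatonically F# minor has F#m (i) on that degree; F#–A#–C#–E# is instead the major-seventh chord native to F# major, so it takes the label Imaj7.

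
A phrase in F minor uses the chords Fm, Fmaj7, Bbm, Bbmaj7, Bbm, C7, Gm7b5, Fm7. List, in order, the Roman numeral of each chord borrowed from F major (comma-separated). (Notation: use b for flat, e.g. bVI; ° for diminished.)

The diatonic triads in F minor (with V from harmonic minor) are Fm, Gdim, Ab, Bbm, C, Db, Eb. Fm, Bbm, C7, Gm7b5 and Fm7 all belong to that set. Fmaj7 (F–A–C–E) doesn't fit — on degree 1 F minor would have Fm (i). Fmaj7 is the degree-1 chord of F major, so it is the borrowed Imaj7. Bbmaj7 (Bb–D–F–A) doesn't fit — on degree 4 F minor would have Bbm (iv). Bbmaj7 is the degree-4 chord of F major, so it is the borrowed IVmaj7.

Imaj7, IVmaj7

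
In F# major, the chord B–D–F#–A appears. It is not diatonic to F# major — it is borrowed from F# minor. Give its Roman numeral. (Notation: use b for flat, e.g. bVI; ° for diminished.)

The root B is the diatonic 4th degree of F# major; the borrowing shows in the chord quality. Diatonically F# major has B (IV) on that degree; B–D–F#–A is instead the minor-seventh chord native to F# minor, so it takes the label iv7.

iv7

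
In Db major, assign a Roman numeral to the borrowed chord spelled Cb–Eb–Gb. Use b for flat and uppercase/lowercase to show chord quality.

bVII

The root Cb is the lowered 7th scale degree — diatonically Db major has C there. Diatonically Db major has Cdim (vii°) on that degree; Cb–Eb–Gb is instead the major chord native to Db minor, so it takes the label bVII.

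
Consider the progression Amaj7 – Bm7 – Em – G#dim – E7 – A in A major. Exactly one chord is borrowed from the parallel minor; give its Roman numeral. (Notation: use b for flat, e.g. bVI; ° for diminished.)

v

A major has the diatonic set A, Bm, C#m, D, E, F#m, G#dim. Amaj7, Bm7, G#dim, E7 and A all belong to that set. But Em (E–G–B) is foreign: the diatonic V on degree 5 is E, whereas Em comes from A minor. It is labeled v.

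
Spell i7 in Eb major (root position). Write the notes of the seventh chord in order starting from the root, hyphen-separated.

Eb-Gb-Bb-Db

The root, Eb, is scale degree 1 — the same note in Eb major and Eb minor; only the chord quality changes. In Eb minor the chord on Eb is Eb–Gb–Bb–Db.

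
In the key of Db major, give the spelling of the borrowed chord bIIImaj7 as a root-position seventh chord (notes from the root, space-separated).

Fb Ab Cb Eb

bIIImaj7 is built on the lowered scale degree 3. In Db major degree 3 is F; lowered it becomes Fb. Stacking thirds in Db minor on Fb gives Fb–Ab–Cb–Eb.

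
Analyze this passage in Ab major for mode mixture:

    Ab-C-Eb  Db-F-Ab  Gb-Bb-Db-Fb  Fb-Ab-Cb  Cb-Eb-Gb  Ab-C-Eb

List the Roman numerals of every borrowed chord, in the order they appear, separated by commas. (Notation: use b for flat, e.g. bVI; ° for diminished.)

Ab major has the diatonic set Ab, Bbm, Cm, Db, Eb, Fm, Gdim. Ab–C–Eb = Ab and Db–F–Ab = Db both belong to that set. But Gb–Bb–Db–Fb is foreign: the diatonic vii° on degree 7 is Gdim, whereas Gb7 comes from Ab minor. It is labeled bVII7. Fb–Ab–Cb is not: scale degree 6 in Ab major carries Fm (vi). In Ab minor the chord on that degree is Fb, so here it functions as bVI, borrowed from the parallel minor. Cb–Eb–Gb doesn't fit — on degree 3 Ab major would have Cm (iii). Cb is the degree-3 chord of Ab minor, so it is the borrowed bIII.

bVII7, bVI, bIII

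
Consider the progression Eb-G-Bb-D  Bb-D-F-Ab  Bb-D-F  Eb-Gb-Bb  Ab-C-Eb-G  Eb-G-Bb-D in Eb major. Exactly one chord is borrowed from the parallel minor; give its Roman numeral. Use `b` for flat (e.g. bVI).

i

In Eb major the diatonic chords are Eb, Fm, Gm, Ab, Bb, Cm, Ddim. Of the given chords, Eb–G–Bb–D = Ebmaj7, Bb–D–F–Ab = Bb7, Bb–D–F = Bb and Ab–C–Eb–G = Abmaj7 are diatonic. Eb–Gb–Bb is not: scale degree 1 in Eb major carries Eb (I). In Eb minor the chord on that degree is Ebm, so here it functions as i, borrowed from the parallel minor.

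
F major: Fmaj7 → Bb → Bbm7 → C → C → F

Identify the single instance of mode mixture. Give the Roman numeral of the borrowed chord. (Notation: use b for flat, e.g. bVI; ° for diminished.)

iv7

F major has the diatonic set F, Gm, Am, Bb, C, Dm, Edim. Fmaj7, Bb, C and F all belong to that set. Bbm7 (Bb–Db–F–Ab) is not: scale degree 4 in F major carries Bb (IV). In F minor the chord on that degree is Bbm7, so here it functions as iv7, borrowed from the parallel minor.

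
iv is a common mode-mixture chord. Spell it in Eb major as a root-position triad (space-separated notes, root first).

Ab Cb Eb

The root, Ab, is scale degree 4 — the same note in Eb major and Eb minor; only the chord quality changes. Building the minor chord from the parallel minor on Ab: Ab–Cb–Eb.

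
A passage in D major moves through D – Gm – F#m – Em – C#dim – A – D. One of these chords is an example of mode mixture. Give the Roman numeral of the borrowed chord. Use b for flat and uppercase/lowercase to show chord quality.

iv

The diatonic triads in D major are D, Em, F#m, G, A, Bm, C#dim. Of the given chords, D, F#m, Em, C#dim and A are diatonic. Gm (G–Bb–D) doesn't fit — on degree 4 D major would have G (IV). Gm is the degree-4 chord of D minor, so it is the borrowed iv.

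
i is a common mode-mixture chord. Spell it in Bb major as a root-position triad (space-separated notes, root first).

The root, Bb, is scale degree 1 — the same note in Bb major and Bb minor; only the chord quality changes. Stacking thirds in Bb minor on Bb gives Bb–Db–F.

Bb Db F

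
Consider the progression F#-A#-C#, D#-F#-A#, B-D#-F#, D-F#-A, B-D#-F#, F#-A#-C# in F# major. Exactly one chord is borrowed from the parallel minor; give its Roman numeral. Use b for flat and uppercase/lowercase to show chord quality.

bVI

The diatonic triads in F# major are F#, G#m, A#m, B, C#, D#m, E#dim. F#–A#–C# = F#, D#–F#–A# = D#m and B–D#–F# = B are all diatonic. But D–F#–A is foreign: the diatonic vi on degree 6 is D#m, whereas D comes from F# minor. It is labeled bVI.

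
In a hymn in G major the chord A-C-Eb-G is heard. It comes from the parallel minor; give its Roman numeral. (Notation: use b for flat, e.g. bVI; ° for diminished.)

The root A is the diatonic 2nd degree of G major; the borrowing shows in the chord quality. A–C–Eb–G is a half-diminished-seventh chord — the form found in G minor, not the diatonic ii (Am). Borrowed into G major it is written iiø7.

iiø7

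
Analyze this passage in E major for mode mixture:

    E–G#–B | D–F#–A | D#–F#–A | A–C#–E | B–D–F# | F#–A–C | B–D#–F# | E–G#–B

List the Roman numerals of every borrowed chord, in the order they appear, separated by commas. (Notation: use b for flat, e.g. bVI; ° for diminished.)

bVII, v, ii°

E major has the diatonic set E, F#m, G#m, A, B, C#m, D#dim. E–G#–B = E, D#–F#–A = D#dim, A–C#–E = A and B–D#–F# = B are all diatonic. D–F#–A doesn't fit — on degree 7 E major would have D#dim (vii°). D is the degree-7 chord of E minor, so it is the borrowed bVII. B–D–F# doesn't fit — on degree 5 E major would have B (V). Bm is the degree-5 chord of E minor, so it is the borrowed v. F#–A–C doesn't fit — on degree 2 E major would have F#m (ii). F#dim is the degree-2 chord of E minor, so it is the borrowed ii°.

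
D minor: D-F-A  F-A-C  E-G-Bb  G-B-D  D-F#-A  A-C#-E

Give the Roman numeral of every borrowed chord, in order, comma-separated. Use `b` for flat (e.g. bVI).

In D minor (with V from harmonic minor) the diatonic chords are Dm, Edim, F, Gm, A, Bb, C. D–F–A = Dm, F–A–C = F, E–G–Bb = Edim and A–C#–E = A are all diatonic. G–B–D doesn't fit — on degree 4 D minor would have Gm (iv). G is the degree-4 chord of D major, so it is the borrowed IV. D–F#–A is not: scale degree 1 in D minor carries Dm (i). In D major the chord on that degree is D, so here it functions as I, borrowed from the parallel major.

IV, I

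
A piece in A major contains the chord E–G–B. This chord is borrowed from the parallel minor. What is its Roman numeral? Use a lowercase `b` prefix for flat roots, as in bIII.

v

The root E is the diatonic 5th degree of A major; the borrowing shows in the chord quality. The diatonic chord on degree 5 would be E (V), but E–G–B is the minor chord from A minor. As a borrowed chord it is labeled v.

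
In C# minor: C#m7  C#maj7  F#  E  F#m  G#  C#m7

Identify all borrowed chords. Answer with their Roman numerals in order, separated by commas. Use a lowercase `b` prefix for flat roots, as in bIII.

In C# minor (with V from harmonic minor) the diatonic chords are C#m, D#dim, E, F#m, G#, A, B. C#m7, E, F#m and G# are all diatonic. C#maj7 (C#–E#–G#–B#) doesn't fit — on degree 1 C# minor would have C#m (i). C#maj7 is the degree-1 chord of C# major, so it is the borrowed Imaj7. F# (F#–A#–C#) is not: scale degree 4 in C# minor carries F#m (iv). In C# major the chord on that degree is F#, so here it functions as IV, borrowed from the parallel major.

Imaj7, IV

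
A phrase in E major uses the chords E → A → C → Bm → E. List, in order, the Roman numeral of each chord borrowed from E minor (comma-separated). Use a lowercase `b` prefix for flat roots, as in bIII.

The diatonic triads in E major are E, F#m, G#m, A, B, C#m, D#dim. E and A both belong to that set. But C (C–E–G) is foreign: the diatonic vi on degree 6 is C#m, whereas C comes from E minor. It is labeled bVI. Bm (B–D–F#) doesn't fit — on degree 5 E major would have B (V). Bm is the degree-5 chord of E minor, so it is the borrowed v.

bVI, v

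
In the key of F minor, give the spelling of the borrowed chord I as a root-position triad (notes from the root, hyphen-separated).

I is built on scale degree 1, which is F in both F minor and its parallel. In F major the chord on F is F–A–C.

F-A-C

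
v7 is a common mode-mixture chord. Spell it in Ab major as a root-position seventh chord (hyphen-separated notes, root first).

v7 is built on scale degree 5, which is Eb in both Ab major and its parallel. Stacking thirds in Ab minor on Eb gives Eb–Gb–Bb–Db.

Eb-Gb-Bb-Db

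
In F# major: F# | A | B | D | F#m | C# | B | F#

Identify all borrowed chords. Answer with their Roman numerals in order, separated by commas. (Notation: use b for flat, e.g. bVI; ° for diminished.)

In F# major the diatonic chords are F#, G#m, A#m, B, C#, D#m, E#dim. Of the given chords, F#, B and C# are diatonic. But A (A–C#–E) is foreign: the diatonic iii on degree 3 is A#m, whereas A comes from F# minor. It is labeled bIII. D (D–F#–A) doesn't fit — on degree 6 F# major would have D#m (vi). D is the degree-6 chord of F# minor, so it is the borrowed bVI. But F#m (F#–A–C#) is foreign: the diatonic I on degree 1 is F#, whereas F#m comes from F# minor. It is labeled i.

bIII, bVI, i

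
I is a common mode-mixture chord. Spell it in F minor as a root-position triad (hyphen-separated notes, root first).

F-A-C

I is built on scale degree 1, which is F in both F minor and its parallel. Stacking thirds in F major on F gives F–A–C.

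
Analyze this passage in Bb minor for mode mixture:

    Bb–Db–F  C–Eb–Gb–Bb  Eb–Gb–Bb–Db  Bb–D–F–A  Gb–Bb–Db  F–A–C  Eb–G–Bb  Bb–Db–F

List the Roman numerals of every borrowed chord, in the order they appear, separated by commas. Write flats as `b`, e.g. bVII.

Bb minor has the diatonic set Bbm, Cdim, Db, Ebm, F, Gb, Ab (with V from harmonic minor). Bb–Db–F = Bbm, C–Eb–Gb–Bb = Cm7b5, Eb–Gb–Bb–Db = Ebm7, Gb–Bb–Db = Gb and F–A–C = F are all diatonic. But Bb–D–F–A is foreign: the diatonic i on degree 1 is Bbm, whereas Bbmaj7 comes from Bb major. It is labeled Imaj7. Eb–G–Bb is not: scale degree 4 in Bb minor carries Ebm (iv). In Bb major the chord on that degree is Eb, so here it functions as IV, borrowed from the parallel major.

Imaj7, IV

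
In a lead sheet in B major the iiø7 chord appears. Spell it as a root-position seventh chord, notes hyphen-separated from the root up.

C#-E-G-B

The root, C#, is scale degree 2 — the same note in B major and B minor; only the chord quality changes. In B minor the chord on C# is C#–E–G–B.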